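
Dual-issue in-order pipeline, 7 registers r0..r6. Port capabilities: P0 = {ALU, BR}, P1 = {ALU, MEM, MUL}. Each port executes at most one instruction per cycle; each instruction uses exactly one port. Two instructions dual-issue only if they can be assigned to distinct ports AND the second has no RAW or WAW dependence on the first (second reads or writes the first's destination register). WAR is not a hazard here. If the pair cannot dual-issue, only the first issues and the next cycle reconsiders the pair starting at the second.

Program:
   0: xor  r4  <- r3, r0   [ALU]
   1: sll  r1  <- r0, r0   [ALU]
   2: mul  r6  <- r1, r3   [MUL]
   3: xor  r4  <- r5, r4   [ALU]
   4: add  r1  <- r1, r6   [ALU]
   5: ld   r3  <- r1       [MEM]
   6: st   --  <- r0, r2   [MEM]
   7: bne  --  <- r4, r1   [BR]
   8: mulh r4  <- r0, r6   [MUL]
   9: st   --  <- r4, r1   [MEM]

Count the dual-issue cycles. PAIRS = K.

PAIRS = 3

t=0 i0,i1:xor.ALU+sll.ALU ; 2-wide
t=1 i2,i3:mul.MUL+xor.ALU ; 2-wide
t=2 i4:add.ALU ; RAW r1
t=3 i5:ld.MEM ; no-port MEM/MEM
t=4 i6,i7:st.MEM+bne.BR ; 2-wide
t=5 i8:mulh.MUL ; no-port MUL/MEM
t=6 i9:st.MEM ; tail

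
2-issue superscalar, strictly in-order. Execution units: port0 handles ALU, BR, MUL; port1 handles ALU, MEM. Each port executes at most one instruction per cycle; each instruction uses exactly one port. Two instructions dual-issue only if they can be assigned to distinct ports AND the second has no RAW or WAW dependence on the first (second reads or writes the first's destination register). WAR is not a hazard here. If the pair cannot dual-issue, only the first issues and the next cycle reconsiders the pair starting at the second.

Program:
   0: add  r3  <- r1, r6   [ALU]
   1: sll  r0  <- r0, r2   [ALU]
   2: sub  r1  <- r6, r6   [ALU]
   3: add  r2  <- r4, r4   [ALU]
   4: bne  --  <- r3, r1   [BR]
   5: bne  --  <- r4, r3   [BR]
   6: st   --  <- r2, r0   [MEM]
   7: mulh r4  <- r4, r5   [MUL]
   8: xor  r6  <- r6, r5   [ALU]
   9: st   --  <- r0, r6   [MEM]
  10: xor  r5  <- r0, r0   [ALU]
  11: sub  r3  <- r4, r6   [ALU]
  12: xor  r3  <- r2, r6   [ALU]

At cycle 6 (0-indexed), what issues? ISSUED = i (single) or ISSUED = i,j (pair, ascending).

ISSUED = 11

#0 head=0: add.ALU;sll.ALU i0,i1 pair
#1 head=2: sub.ALU;add.ALU i2,i3 pair
#2 head=4: bne.BR i4 no-port BR/BR
#3 head=5: bne.BR;st.MEM i5,i6 pair
#4 head=7: mulh.MUL;xor.ALU i7,i8 pair
#5 head=9: st.MEM;xor.ALU i9,i10 pair
#6 head=11: sub.ALU i11 WAW r3
#7 head=12: xor.ALU i12 tail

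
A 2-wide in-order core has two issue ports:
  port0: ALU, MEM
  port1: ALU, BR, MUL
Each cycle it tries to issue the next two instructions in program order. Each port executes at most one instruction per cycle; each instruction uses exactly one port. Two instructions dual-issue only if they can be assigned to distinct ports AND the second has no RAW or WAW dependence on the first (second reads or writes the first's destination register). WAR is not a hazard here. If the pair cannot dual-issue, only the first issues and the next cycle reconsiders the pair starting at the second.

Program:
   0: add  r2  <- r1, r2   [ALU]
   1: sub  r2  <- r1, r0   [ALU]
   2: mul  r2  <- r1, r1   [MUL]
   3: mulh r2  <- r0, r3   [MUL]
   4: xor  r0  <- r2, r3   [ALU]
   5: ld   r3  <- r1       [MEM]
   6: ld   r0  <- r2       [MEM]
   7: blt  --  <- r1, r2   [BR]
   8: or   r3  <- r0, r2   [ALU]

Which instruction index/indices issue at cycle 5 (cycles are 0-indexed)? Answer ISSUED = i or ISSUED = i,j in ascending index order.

ISSUED = 6,7

  cy0 -> i0 (add.ALU) WAW r2
  cy1 -> i1 (sub.ALU) WAW r2
  cy2 -> i2 (mul.MUL) no-port MUL/MUL
  cy3 -> i3 (mulh.MUL) RAW r2
  cy4 -> i4/i5 (xor.ALU/ld.MEM) dual
  cy5 -> i6/i7 (ld.MEM/blt.BR) dual
  cy6 -> i8 (or.ALU) tail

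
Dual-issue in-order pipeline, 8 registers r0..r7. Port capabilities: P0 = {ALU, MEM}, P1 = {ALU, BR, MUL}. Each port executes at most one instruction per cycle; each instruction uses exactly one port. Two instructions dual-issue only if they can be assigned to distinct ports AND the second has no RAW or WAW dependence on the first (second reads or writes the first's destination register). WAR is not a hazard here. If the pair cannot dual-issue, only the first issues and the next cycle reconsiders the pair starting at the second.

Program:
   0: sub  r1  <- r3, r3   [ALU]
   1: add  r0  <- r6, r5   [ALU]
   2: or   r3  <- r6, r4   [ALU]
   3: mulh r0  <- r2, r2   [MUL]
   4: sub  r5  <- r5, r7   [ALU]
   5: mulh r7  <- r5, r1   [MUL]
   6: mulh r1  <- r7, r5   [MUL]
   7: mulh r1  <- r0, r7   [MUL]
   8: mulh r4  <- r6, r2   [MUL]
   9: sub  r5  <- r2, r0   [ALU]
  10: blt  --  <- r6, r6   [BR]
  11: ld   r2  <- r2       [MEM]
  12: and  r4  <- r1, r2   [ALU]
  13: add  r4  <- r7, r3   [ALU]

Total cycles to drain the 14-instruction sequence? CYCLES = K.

CYCLES = 10

  cy0 -> i0/i1 (sub.ALU+add.ALU) dual
  cy1 -> i2/i3 (or.ALU+mulh.MUL) dual
  cy2 -> i4 (sub.ALU) RAW r5
  cy3 -> i5 (mulh.MUL) no-port MUL/MUL
  cy4 -> i6 (mulh.MUL) no-port MUL/MUL
  cy5 -> i7 (mulh.MUL) no-port MUL/MUL
  cy6 -> i8/i9 (mulh.MUL+sub.ALU) dual
  cy7 -> i10/i11 (blt.BR+ld.MEM) dual
  cy8 -> i12 (and.ALU) WAW r4
  cy9 -> i13 (add.ALU) tail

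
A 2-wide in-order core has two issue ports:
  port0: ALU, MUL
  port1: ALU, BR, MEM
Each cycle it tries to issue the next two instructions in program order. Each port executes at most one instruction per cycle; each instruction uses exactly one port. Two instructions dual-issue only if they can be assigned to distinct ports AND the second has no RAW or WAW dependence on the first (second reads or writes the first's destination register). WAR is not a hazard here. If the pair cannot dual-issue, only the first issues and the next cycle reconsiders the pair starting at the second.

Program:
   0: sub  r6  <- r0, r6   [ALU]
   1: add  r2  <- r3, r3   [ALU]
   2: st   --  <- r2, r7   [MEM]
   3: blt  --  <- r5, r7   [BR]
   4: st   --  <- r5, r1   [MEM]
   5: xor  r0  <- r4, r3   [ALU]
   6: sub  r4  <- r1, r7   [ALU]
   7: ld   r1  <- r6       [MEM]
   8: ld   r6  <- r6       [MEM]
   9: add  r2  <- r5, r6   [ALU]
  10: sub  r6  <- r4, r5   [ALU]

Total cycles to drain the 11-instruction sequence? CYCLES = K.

CYCLES = 7

0. sub.ALU add.ALU @i0+i1  | dual
1. st.MEM @i2  | no-port MEM/BR
2. blt.BR @i3  | no-port BR/MEM
3. st.MEM xor.ALU @i4+i5  | dual
4. sub.ALU ld.MEM @i6+i7  | dual
5. ld.MEM @i8  | RAW r6
6. add.ALU sub.ALU @i9+i10  | dual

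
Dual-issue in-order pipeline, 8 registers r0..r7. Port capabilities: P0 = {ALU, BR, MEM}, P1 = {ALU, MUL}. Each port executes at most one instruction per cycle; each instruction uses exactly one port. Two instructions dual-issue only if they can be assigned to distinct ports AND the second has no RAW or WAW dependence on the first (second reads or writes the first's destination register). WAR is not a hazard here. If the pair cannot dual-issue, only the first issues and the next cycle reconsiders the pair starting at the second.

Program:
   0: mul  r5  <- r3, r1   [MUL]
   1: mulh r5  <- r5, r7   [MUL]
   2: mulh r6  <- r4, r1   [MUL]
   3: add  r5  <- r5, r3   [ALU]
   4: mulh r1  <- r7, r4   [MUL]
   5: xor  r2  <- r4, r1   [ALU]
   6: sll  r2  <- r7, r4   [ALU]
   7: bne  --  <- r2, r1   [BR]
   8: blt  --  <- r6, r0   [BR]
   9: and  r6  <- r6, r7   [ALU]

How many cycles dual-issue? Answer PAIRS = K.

PAIRS = 2

[0] i0  mul  -- no-port MUL/MUL
[1] i1  mulh  -- no-port MUL/MUL
[2] i2/i3  mulh+add  -- 2-wide
[3] i4  mulh  -- RAW r1
[4] i5  xor  -- WAW r2
[5] i6  sll  -- RAW r2
[6] i7  bne  -- no-port BR/BR
[7] i8/i9  blt+and  -- 2-wide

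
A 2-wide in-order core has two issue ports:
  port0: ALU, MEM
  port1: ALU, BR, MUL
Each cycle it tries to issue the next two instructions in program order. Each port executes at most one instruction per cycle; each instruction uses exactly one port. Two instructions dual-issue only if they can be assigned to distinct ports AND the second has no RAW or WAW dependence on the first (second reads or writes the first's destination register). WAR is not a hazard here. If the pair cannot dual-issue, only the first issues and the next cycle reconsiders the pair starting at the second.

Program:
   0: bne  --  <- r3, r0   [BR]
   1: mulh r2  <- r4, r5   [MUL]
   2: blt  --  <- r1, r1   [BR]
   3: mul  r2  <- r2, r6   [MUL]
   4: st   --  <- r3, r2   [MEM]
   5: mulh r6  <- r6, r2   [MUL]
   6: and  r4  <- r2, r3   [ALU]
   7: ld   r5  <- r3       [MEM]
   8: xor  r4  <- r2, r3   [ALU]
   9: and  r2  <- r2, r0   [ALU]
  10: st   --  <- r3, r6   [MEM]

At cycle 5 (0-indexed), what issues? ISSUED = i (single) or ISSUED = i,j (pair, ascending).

0. bne @i0  | no-port BR/MUL
1. mulh @i1  | no-port MUL/BR
2. blt @i2  | no-port BR/MUL
3. mul @i3  | RAW r2
4. st/mulh @i4/i5  | pair
5. and/ld @i6/i7  | pair
6. xor/and @i8/i9  | pair
7. st @i10  | tail

ISSUED = 6,7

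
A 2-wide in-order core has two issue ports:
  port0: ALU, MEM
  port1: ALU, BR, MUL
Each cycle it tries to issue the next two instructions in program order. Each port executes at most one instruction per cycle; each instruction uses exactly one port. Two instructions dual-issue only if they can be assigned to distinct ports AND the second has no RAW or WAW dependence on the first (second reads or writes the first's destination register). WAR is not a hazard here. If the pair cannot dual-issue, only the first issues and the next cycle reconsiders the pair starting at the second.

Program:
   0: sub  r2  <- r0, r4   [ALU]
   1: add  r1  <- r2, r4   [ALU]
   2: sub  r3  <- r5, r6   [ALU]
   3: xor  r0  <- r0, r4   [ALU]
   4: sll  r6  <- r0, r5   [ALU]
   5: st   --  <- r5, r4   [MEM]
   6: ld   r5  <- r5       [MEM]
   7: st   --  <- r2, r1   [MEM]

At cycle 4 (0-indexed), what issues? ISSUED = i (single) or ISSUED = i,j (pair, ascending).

  cy0 -> i0 (sub.ALU) RAW r2
  cy1 -> i1+i2 (add.ALU;sub.ALU) pair
  cy2 -> i3 (xor.ALU) RAW r0
  cy3 -> i4+i5 (sll.ALU;st.MEM) pair
  cy4 -> i6 (ld.MEM) no-port MEM/MEM
  cy5 -> i7 (st.MEM) tail

ISSUED = 6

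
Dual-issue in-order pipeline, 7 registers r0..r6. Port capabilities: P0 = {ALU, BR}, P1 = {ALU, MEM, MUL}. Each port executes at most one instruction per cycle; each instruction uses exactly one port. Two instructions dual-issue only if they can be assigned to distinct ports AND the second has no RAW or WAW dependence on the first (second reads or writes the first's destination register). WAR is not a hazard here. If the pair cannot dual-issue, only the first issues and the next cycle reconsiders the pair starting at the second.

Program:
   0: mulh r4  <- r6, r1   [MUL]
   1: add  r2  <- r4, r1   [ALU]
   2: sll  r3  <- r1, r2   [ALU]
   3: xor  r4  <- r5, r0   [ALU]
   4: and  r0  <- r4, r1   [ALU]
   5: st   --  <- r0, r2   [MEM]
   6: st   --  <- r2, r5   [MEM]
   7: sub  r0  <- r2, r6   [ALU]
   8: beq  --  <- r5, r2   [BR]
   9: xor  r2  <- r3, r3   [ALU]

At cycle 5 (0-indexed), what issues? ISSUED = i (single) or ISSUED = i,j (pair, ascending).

ISSUED = 6,7

t=0 i0:mulh.MUL ; RAW r4
t=1 i1:add.ALU ; RAW r2
t=2 i2,i3:sll.ALU;xor.ALU ; 2-wide
t=3 i4:and.ALU ; RAW r0
t=4 i5:st.MEM ; no-port MEM/MEM
t=5 i6,i7:st.MEM;sub.ALU ; 2-wide
t=6 i8,i9:beq.BR;xor.ALU ; 2-wide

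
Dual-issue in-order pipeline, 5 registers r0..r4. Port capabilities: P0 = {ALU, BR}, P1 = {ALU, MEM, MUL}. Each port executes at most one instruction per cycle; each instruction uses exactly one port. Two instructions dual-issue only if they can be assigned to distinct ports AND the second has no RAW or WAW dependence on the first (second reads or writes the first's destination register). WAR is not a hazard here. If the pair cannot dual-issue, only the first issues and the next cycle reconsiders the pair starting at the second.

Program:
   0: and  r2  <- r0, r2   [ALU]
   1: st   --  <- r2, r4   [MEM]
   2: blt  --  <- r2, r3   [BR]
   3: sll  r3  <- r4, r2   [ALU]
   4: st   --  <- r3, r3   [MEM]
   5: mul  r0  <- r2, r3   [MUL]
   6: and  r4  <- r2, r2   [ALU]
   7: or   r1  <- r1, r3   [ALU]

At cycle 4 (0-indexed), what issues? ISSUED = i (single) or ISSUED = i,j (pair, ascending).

  cy0 -> i0 (and) RAW r2
  cy1 -> i1+i2 (st+blt) 2-wide
  cy2 -> i3 (sll) RAW r3
  cy3 -> i4 (st) no-port MEM/MUL
  cy4 -> i5+i6 (mul+and) 2-wide
  cy5 -> i7 (or) tail

ISSUED = 5,6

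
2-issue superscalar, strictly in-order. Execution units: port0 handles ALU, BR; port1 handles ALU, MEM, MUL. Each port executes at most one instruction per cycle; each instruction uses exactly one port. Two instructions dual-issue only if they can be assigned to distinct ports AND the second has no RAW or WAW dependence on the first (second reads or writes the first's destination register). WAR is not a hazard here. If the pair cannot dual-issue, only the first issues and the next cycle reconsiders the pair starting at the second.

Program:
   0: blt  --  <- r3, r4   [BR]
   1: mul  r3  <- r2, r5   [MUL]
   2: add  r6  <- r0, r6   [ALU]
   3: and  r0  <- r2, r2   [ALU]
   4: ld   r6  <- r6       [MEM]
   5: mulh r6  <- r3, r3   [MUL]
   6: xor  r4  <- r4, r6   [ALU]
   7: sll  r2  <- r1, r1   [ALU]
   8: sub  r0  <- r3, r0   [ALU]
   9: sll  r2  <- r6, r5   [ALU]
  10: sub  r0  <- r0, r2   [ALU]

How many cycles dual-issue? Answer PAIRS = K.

PAIRS = 4

t=0 i0,i1:blt/mul ; 2-wide
t=1 i2,i3:add/and ; 2-wide
t=2 i4:ld ; no-port MEM/MUL
t=3 i5:mulh ; RAW r6
t=4 i6,i7:xor/sll ; 2-wide
t=5 i8,i9:sub/sll ; 2-wide
t=6 i10:sub ; tail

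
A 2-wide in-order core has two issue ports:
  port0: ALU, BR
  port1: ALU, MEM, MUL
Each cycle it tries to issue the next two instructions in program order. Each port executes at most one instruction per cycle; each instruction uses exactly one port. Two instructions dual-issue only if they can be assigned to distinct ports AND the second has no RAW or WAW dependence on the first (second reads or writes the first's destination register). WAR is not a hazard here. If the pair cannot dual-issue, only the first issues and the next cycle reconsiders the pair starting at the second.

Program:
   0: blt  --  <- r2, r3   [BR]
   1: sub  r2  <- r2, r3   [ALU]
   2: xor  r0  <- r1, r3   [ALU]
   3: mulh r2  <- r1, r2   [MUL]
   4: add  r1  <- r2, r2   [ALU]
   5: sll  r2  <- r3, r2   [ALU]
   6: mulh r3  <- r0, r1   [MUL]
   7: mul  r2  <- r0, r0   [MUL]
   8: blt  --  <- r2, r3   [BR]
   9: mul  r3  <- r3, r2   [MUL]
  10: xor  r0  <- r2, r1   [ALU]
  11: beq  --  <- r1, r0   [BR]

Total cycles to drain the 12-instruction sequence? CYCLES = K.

#0 head=0: blt.BR;sub.ALU i0,i1 pair
#1 head=2: xor.ALU;mulh.MUL i2,i3 pair
#2 head=4: add.ALU;sll.ALU i4,i5 pair
#3 head=6: mulh.MUL i6 no-port MUL/MUL
#4 head=7: mul.MUL i7 RAW r2
#5 head=8: blt.BR;mul.MUL i8,i9 pair
#6 head=10: xor.ALU i10 RAW r0
#7 head=11: beq.BR i11 tail

CYCLES = 8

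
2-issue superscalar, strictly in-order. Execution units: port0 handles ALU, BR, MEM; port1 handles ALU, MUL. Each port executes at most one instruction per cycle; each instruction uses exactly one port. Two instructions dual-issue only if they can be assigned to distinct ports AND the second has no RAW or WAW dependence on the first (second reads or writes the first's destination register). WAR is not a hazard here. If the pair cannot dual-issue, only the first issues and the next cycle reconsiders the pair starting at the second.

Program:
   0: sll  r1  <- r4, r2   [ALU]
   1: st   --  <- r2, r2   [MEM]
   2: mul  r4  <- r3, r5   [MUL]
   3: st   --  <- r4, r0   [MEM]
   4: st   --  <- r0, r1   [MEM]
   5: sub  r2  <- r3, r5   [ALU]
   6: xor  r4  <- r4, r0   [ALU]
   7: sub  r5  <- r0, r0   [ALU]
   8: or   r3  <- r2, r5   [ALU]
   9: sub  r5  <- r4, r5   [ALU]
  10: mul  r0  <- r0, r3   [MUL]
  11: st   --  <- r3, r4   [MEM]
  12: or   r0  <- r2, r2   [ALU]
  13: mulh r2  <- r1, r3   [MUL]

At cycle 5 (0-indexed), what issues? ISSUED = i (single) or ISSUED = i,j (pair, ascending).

0. sll.ALU/st.MEM @i0&i1  | pair
1. mul.MUL @i2  | RAW r4
2. st.MEM @i3  | no-port MEM/MEM
3. st.MEM/sub.ALU @i4&i5  | pair
4. xor.ALU/sub.ALU @i6&i7  | pair
5. or.ALU/sub.ALU @i8&i9  | pair
6. mul.MUL/st.MEM @i10&i11  | pair
7. or.ALU/mulh.MUL @i12&i13  | pair

ISSUED = 8,9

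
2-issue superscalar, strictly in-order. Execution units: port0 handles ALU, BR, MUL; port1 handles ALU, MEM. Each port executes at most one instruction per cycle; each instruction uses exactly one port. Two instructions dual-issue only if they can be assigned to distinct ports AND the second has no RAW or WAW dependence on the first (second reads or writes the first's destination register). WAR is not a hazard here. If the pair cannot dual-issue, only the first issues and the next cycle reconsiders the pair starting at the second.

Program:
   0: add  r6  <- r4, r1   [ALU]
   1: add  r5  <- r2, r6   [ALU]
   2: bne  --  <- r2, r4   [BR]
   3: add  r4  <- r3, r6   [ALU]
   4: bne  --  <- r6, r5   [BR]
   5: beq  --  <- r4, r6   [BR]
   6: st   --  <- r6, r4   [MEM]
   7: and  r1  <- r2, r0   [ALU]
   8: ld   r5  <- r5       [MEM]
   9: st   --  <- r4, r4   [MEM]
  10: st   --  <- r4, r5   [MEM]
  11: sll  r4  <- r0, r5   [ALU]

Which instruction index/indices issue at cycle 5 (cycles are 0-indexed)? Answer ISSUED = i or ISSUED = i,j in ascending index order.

ISSUED = 9

  cy0 -> i0 (add.ALU) RAW r6
  cy1 -> i1/i2 (add.ALU+bne.BR) pair
  cy2 -> i3/i4 (add.ALU+bne.BR) pair
  cy3 -> i5/i6 (beq.BR+st.MEM) pair
  cy4 -> i7/i8 (and.ALU+ld.MEM) pair
  cy5 -> i9 (st.MEM) no-port MEM/MEM
  cy6 -> i10/i11 (st.MEM+sll.ALU) pair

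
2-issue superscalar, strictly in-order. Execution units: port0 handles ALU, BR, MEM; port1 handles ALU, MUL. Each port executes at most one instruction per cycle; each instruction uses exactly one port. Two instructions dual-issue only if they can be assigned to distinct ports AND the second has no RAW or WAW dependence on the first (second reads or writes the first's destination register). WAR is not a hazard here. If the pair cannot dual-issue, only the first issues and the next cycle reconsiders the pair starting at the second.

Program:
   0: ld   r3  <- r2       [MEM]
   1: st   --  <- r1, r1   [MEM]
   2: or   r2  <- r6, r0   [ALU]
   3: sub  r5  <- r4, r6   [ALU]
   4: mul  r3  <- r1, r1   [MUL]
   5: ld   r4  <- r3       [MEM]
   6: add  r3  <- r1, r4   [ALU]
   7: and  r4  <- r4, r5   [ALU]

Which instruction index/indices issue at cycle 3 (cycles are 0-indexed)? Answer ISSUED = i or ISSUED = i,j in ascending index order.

ISSUED = 5

  cy0 -> i0 (ld) no-port MEM/MEM
  cy1 -> i1,i2 (st or) dual
  cy2 -> i3,i4 (sub mul) dual
  cy3 -> i5 (ld) RAW r4
  cy4 -> i6,i7 (add and) dual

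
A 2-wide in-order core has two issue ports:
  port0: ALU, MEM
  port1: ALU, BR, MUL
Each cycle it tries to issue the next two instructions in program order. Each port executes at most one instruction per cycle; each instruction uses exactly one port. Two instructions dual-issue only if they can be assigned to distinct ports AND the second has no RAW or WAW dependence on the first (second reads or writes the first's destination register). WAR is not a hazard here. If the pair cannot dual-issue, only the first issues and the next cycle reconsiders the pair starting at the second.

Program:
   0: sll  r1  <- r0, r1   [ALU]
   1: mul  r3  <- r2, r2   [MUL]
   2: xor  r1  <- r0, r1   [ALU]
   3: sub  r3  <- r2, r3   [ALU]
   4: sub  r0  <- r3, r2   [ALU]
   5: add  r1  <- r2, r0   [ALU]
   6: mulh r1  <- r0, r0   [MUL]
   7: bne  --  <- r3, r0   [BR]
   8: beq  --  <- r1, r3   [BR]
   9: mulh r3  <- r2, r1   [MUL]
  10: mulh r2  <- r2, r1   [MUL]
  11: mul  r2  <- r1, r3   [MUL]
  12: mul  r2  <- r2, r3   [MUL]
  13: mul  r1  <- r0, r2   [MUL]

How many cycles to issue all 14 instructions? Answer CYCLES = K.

CYCLES = 12

c0: i0&i1 sll.ALU+mul.MUL  dual
c1: i2&i3 xor.ALU+sub.ALU  dual
c2: i4 sub.ALU  RAW r0
c3: i5 add.ALU  WAW r1
c4: i6 mulh.MUL  no-port MUL/BR
c5: i7 bne.BR  no-port BR/BR
c6: i8 beq.BR  no-port BR/MUL
c7: i9 mulh.MUL  no-port MUL/MUL
c8: i10 mulh.MUL  no-port MUL/MUL
c9: i11 mul.MUL  no-port MUL/MUL
c10: i12 mul.MUL  no-port MUL/MUL
c11: i13 mul.MUL  tail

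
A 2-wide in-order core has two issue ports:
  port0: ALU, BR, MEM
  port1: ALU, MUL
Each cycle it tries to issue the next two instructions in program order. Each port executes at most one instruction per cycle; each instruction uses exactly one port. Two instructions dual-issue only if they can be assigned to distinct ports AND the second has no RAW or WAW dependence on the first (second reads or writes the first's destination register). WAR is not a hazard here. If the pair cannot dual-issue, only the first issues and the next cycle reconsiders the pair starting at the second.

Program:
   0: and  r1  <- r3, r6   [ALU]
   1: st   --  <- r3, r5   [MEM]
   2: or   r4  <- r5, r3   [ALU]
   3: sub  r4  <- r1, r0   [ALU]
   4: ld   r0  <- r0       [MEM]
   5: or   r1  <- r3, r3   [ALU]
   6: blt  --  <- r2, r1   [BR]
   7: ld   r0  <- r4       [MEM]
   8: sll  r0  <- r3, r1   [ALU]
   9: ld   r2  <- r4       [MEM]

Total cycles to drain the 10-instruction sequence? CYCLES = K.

CYCLES = 7

#0 head=0: and+st i0,i1 dual
#1 head=2: or i2 WAW r4
#2 head=3: sub+ld i3,i4 dual
#3 head=5: or i5 RAW r1
#4 head=6: blt i6 no-port BR/MEM
#5 head=7: ld i7 WAW r0
#6 head=8: sll+ld i8,i9 dual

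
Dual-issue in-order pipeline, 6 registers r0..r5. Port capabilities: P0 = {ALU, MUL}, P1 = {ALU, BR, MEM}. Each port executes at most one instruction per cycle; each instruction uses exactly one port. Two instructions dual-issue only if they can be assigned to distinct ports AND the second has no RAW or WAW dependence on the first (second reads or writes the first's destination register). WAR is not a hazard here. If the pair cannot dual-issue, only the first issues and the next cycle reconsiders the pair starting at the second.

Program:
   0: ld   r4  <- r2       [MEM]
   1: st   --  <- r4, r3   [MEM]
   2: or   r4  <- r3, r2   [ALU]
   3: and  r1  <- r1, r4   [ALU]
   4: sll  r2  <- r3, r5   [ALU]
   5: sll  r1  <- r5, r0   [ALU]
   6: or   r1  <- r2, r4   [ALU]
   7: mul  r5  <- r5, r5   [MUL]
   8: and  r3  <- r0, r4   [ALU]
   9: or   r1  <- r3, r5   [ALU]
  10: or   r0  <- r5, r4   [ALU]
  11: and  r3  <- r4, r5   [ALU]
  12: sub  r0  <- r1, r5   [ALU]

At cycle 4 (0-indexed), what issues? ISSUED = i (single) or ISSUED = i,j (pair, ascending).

c0: i0 ld.MEM  no-port MEM/MEM
c1: i1,i2 st.MEM+or.ALU  dual
c2: i3,i4 and.ALU+sll.ALU  dual
c3: i5 sll.ALU  WAW r1
c4: i6,i7 or.ALU+mul.MUL  dual
c5: i8 and.ALU  RAW r3
c6: i9,i10 or.ALU+or.ALU  dual
c7: i11,i12 and.ALU+sub.ALU  dual

ISSUED = 6,7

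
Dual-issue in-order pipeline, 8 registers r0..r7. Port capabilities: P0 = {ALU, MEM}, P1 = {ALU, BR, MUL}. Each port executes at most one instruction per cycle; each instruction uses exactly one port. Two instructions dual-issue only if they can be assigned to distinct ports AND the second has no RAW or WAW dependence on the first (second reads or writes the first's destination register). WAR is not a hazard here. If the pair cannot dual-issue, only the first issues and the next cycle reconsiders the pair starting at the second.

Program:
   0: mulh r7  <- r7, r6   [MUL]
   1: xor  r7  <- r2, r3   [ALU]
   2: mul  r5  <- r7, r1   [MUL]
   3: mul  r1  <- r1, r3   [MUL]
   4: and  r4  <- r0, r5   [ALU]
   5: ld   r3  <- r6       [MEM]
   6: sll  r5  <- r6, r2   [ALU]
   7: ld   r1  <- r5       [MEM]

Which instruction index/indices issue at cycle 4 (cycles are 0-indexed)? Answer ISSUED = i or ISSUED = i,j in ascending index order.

ISSUED = 5,6

[0] i0  mulh  -- WAW r7
[1] i1  xor  -- RAW r7
[2] i2  mul  -- no-port MUL/MUL
[3] i3/i4  mul;and  -- dual
[4] i5/i6  ld;sll  -- dual
[5] i7  ld  -- tail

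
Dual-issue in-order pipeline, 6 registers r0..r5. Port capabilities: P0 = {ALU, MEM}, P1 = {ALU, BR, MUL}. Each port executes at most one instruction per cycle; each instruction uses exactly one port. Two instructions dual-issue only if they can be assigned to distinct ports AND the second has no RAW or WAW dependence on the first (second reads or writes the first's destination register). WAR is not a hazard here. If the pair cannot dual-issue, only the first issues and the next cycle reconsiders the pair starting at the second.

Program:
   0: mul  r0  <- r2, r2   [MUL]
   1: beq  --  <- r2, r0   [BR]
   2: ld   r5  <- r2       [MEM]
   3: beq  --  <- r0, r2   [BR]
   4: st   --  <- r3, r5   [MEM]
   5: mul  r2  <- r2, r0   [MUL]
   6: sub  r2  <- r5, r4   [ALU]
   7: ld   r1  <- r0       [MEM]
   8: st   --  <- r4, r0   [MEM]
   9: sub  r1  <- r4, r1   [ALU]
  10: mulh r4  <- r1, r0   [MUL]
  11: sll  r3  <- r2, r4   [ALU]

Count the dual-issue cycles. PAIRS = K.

PAIRS = 4

  cy0 -> i0 (mul) no-port MUL/BR
  cy1 -> i1&i2 (beq;ld) dual
  cy2 -> i3&i4 (beq;st) dual
  cy3 -> i5 (mul) WAW r2
  cy4 -> i6&i7 (sub;ld) dual
  cy5 -> i8&i9 (st;sub) dual
  cy6 -> i10 (mulh) RAW r4
  cy7 -> i11 (sll) tail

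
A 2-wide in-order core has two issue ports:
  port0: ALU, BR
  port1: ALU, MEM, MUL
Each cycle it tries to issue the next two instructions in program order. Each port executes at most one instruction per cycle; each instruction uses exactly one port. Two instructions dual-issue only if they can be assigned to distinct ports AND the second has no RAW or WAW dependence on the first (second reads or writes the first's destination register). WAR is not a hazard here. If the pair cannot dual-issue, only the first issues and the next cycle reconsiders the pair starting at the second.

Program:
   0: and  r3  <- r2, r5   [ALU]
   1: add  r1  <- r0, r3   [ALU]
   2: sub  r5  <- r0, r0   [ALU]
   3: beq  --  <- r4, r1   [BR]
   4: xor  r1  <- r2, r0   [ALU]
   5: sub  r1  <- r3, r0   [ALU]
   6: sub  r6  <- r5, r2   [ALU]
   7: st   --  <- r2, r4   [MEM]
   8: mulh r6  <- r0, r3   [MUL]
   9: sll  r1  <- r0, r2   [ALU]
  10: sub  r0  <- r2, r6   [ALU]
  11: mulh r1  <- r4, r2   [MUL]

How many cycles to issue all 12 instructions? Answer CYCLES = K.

CYCLES = 7

  cy0 -> i0 (and) RAW r3
  cy1 -> i1+i2 (add+sub) pair
  cy2 -> i3+i4 (beq+xor) pair
  cy3 -> i5+i6 (sub+sub) pair
  cy4 -> i7 (st) no-port MEM/MUL
  cy5 -> i8+i9 (mulh+sll) pair
  cy6 -> i10+i11 (sub+mulh) pair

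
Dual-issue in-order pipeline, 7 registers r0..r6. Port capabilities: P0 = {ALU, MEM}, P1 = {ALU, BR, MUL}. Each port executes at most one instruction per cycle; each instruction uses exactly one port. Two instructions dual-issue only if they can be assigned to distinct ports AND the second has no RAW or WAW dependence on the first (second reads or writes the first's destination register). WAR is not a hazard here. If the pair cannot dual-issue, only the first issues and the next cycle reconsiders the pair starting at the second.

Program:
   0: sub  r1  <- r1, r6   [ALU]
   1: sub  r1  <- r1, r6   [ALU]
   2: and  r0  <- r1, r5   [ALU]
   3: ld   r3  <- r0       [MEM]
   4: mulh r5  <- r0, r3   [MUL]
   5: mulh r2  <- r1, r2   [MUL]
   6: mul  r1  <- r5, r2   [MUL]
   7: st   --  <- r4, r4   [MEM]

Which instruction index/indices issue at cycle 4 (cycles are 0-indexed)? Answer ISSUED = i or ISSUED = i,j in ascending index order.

ISSUED = 4

c0: i0 sub  RAW+WAW r1
c1: i1 sub  RAW r1
c2: i2 and  RAW r0
c3: i3 ld  RAW r3
c4: i4 mulh  no-port MUL/MUL
c5: i5 mulh  no-port MUL/MUL
c6: i6+i7 mul st  dual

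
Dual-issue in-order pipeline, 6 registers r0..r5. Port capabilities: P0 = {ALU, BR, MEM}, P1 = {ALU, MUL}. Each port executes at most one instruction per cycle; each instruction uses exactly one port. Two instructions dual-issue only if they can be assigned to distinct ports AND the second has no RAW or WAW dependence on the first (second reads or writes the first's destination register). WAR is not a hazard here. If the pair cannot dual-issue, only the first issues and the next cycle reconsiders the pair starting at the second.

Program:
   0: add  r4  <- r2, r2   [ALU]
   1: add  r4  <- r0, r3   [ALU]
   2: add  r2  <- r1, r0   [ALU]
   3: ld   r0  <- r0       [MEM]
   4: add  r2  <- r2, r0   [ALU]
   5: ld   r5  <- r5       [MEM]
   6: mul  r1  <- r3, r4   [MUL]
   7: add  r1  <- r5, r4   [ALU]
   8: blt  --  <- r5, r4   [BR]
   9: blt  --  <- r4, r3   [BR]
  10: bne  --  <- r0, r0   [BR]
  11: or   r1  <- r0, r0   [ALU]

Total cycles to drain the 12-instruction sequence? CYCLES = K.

t=0 i0:add ; WAW r4
t=1 i1&i2:add add ; pair
t=2 i3:ld ; RAW r0
t=3 i4&i5:add ld ; pair
t=4 i6:mul ; WAW r1
t=5 i7&i8:add blt ; pair
t=6 i9:blt ; no-port BR/BR
t=7 i10&i11:bne or ; pair

CYCLES = 8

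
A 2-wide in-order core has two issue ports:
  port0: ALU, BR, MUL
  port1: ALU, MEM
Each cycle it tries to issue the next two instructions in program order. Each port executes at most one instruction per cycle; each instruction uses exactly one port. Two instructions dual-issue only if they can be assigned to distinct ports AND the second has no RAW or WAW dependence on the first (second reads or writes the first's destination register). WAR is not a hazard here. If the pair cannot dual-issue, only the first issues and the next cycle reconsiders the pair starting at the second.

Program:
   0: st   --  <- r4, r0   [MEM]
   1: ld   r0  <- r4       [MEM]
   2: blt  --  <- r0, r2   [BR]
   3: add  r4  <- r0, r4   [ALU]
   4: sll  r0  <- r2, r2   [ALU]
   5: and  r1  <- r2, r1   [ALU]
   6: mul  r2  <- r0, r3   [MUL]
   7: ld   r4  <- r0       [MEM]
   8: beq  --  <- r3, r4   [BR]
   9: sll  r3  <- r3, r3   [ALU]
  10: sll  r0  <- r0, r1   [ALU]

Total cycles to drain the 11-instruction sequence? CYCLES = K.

CYCLES = 7

c0: i0 st  no-port MEM/MEM
c1: i1 ld  RAW r0
c2: i2+i3 blt add  pair
c3: i4+i5 sll and  pair
c4: i6+i7 mul ld  pair
c5: i8+i9 beq sll  pair
c6: i10 sll  tail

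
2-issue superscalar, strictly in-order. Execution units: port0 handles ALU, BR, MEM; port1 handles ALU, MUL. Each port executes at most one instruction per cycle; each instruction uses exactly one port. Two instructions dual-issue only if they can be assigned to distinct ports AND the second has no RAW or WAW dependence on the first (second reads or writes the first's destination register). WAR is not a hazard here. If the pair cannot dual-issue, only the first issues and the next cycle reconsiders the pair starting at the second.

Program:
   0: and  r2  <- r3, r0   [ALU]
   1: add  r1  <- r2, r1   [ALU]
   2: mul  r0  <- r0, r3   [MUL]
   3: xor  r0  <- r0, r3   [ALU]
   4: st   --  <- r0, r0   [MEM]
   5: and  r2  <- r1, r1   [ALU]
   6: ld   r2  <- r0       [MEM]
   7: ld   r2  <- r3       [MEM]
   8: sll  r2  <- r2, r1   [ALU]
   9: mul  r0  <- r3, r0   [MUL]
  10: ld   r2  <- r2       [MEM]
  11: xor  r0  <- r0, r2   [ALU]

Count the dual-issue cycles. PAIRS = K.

#0 head=0: and.ALU i0 RAW r2
#1 head=1: add.ALU mul.MUL i1,i2 pair
#2 head=3: xor.ALU i3 RAW r0
#3 head=4: st.MEM and.ALU i4,i5 pair
#4 head=6: ld.MEM i6 no-port MEM/MEM
#5 head=7: ld.MEM i7 RAW+WAW r2
#6 head=8: sll.ALU mul.MUL i8,i9 pair
#7 head=10: ld.MEM i10 RAW r2
#8 head=11: xor.ALU i11 tail

PAIRS = 3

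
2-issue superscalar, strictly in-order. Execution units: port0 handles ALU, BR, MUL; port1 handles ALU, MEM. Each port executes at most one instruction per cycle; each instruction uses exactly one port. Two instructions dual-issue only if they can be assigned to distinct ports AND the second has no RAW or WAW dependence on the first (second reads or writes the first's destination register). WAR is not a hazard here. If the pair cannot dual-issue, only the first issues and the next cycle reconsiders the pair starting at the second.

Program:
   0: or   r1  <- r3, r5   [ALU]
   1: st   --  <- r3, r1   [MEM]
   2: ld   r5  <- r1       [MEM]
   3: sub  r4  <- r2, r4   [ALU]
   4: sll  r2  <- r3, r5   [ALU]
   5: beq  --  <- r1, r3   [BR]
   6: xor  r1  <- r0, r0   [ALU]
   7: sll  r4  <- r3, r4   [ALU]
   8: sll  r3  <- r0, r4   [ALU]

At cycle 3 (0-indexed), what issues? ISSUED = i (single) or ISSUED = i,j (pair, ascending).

c0: i0 or  RAW r1
c1: i1 st  no-port MEM/MEM
c2: i2,i3 ld/sub  dual
c3: i4,i5 sll/beq  dual
c4: i6,i7 xor/sll  dual
c5: i8 sll  tail

ISSUED = 4,5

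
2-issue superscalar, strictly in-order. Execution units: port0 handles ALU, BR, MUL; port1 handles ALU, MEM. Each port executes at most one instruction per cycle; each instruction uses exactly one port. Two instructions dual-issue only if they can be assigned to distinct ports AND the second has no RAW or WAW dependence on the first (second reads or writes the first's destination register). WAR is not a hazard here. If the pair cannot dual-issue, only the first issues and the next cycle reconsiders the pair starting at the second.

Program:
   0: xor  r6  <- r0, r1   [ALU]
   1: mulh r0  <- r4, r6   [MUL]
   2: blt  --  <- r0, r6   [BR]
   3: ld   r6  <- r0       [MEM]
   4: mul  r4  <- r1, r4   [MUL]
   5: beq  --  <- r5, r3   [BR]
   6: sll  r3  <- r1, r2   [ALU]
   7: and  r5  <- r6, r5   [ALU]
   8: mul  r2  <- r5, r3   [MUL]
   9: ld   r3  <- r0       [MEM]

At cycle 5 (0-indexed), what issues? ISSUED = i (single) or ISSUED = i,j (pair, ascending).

ISSUED = 7

[0] i0  xor  -- RAW r6
[1] i1  mulh  -- no-port MUL/BR
[2] i2+i3  blt;ld  -- dual
[3] i4  mul  -- no-port MUL/BR
[4] i5+i6  beq;sll  -- dual
[5] i7  and  -- RAW r5
[6] i8+i9  mul;ld  -- dual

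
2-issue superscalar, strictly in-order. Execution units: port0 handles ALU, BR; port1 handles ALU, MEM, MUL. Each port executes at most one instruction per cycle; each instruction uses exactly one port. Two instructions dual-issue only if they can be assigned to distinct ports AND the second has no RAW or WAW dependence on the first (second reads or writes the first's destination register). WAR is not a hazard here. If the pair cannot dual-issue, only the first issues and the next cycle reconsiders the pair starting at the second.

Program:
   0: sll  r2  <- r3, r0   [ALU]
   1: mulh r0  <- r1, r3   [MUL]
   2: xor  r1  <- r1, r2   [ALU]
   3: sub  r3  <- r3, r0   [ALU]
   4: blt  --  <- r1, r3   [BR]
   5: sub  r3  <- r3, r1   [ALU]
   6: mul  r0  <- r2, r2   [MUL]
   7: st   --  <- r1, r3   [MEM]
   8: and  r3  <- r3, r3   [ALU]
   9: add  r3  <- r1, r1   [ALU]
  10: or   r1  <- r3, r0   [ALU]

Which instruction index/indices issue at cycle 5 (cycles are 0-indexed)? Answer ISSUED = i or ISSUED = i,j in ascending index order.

ISSUED = 9

t=0 i0&i1:sll mulh ; pair
t=1 i2&i3:xor sub ; pair
t=2 i4&i5:blt sub ; pair
t=3 i6:mul ; no-port MUL/MEM
t=4 i7&i8:st and ; pair
t=5 i9:add ; RAW r3
t=6 i10:or ; tail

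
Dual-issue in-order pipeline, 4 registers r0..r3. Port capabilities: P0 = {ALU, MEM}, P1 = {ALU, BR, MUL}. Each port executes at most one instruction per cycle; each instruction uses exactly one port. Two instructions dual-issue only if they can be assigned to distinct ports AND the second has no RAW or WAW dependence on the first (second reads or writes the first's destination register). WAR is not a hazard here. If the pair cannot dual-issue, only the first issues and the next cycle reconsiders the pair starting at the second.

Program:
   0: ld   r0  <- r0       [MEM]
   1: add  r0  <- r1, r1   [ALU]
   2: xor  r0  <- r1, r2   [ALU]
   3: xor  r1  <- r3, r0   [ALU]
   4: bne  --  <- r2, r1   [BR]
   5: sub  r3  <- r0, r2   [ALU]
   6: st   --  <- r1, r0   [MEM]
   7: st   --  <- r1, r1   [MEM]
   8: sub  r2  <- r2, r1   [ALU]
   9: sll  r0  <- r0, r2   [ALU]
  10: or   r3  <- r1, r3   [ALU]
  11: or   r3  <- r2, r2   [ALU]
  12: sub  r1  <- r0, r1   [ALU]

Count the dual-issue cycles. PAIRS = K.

PAIRS = 4

t=0 i0:ld.MEM ; WAW r0
t=1 i1:add.ALU ; WAW r0
t=2 i2:xor.ALU ; RAW r0
t=3 i3:xor.ALU ; RAW r1
t=4 i4+i5:bne.BR+sub.ALU ; pair
t=5 i6:st.MEM ; no-port MEM/MEM
t=6 i7+i8:st.MEM+sub.ALU ; pair
t=7 i9+i10:sll.ALU+or.ALU ; pair
t=8 i11+i12:or.ALU+sub.ALU ; pair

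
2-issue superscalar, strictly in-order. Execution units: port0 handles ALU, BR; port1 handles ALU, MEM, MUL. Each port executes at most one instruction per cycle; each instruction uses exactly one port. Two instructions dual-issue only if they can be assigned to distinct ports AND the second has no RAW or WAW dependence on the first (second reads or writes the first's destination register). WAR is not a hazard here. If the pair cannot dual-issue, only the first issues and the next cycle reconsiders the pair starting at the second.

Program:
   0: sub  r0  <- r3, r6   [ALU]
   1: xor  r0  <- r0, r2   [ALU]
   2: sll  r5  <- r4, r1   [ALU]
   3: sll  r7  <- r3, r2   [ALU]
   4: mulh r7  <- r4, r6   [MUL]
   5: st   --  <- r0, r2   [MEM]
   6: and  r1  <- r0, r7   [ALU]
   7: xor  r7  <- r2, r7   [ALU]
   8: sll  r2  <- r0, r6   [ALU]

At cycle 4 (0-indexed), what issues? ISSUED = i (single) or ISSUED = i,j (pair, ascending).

ISSUED = 5,6

[0] i0  sub.ALU  -- RAW+WAW r0
[1] i1,i2  xor.ALU+sll.ALU  -- dual
[2] i3  sll.ALU  -- WAW r7
[3] i4  mulh.MUL  -- no-port MUL/MEM
[4] i5,i6  st.MEM+and.ALU  -- dual
[5] i7,i8  xor.ALU+sll.ALU  -- dual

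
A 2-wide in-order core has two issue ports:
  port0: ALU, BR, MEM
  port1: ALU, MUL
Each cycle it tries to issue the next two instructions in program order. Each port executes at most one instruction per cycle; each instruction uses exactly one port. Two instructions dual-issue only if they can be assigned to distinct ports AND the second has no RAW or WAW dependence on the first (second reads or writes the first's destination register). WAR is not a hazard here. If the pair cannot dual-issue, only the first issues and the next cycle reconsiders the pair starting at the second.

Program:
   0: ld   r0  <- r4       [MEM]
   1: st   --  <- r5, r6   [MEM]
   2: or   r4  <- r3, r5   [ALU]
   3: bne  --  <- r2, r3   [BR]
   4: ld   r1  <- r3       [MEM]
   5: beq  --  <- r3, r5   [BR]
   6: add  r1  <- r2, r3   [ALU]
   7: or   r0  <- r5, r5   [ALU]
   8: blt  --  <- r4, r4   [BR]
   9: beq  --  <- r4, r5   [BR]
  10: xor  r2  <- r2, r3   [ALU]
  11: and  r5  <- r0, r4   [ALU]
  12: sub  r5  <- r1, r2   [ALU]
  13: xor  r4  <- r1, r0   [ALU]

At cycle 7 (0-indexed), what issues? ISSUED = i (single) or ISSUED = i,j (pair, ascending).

ISSUED = 11

  cy0 -> i0 (ld.MEM) no-port MEM/MEM
  cy1 -> i1/i2 (st.MEM or.ALU) dual
  cy2 -> i3 (bne.BR) no-port BR/MEM
  cy3 -> i4 (ld.MEM) no-port MEM/BR
  cy4 -> i5/i6 (beq.BR add.ALU) dual
  cy5 -> i7/i8 (or.ALU blt.BR) dual
  cy6 -> i9/i10 (beq.BR xor.ALU) dual
  cy7 -> i11 (and.ALU) WAW r5
  cy8 -> i12/i13 (sub.ALU xor.ALU) dual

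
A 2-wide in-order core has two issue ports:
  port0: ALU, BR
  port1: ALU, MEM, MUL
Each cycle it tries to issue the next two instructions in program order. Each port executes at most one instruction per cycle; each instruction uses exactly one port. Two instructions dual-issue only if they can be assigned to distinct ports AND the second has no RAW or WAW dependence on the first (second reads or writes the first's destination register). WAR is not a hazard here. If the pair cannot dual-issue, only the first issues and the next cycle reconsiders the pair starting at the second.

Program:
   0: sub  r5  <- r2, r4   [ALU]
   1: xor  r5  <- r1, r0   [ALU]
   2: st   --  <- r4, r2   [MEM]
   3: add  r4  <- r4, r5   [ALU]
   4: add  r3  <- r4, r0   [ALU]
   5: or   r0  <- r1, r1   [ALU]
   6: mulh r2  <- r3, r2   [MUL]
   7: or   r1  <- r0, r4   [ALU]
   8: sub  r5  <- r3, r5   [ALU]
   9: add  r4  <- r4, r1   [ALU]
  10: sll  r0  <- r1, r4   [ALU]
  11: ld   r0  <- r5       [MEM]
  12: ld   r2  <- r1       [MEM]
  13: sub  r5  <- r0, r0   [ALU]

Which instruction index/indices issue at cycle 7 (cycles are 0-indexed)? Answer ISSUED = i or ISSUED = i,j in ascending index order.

ISSUED = 11

#0 head=0: sub.ALU i0 WAW r5
#1 head=1: xor.ALU st.MEM i1,i2 dual
#2 head=3: add.ALU i3 RAW r4
#3 head=4: add.ALU or.ALU i4,i5 dual
#4 head=6: mulh.MUL or.ALU i6,i7 dual
#5 head=8: sub.ALU add.ALU i8,i9 dual
#6 head=10: sll.ALU i10 WAW r0
#7 head=11: ld.MEM i11 no-port MEM/MEM
#8 head=12: ld.MEM sub.ALU i12,i13 dual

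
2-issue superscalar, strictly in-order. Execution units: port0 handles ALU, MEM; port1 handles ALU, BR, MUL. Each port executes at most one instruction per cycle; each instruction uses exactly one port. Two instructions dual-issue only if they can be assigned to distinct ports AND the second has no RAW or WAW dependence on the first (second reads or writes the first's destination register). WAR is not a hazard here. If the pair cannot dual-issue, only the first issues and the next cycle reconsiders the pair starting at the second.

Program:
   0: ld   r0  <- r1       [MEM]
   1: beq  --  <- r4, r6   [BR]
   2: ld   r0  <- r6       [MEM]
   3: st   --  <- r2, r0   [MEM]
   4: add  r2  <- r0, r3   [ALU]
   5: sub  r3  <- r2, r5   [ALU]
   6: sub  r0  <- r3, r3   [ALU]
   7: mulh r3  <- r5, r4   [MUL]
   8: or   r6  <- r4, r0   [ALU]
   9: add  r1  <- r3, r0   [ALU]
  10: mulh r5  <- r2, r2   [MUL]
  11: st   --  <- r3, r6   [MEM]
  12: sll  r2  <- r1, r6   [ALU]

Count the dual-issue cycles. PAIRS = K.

#0 head=0: ld beq i0/i1 pair
#1 head=2: ld i2 no-port MEM/MEM
#2 head=3: st add i3/i4 pair
#3 head=5: sub i5 RAW r3
#4 head=6: sub mulh i6/i7 pair
#5 head=8: or add i8/i9 pair
#6 head=10: mulh st i10/i11 pair
#7 head=12: sll i12 tail

PAIRS = 5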